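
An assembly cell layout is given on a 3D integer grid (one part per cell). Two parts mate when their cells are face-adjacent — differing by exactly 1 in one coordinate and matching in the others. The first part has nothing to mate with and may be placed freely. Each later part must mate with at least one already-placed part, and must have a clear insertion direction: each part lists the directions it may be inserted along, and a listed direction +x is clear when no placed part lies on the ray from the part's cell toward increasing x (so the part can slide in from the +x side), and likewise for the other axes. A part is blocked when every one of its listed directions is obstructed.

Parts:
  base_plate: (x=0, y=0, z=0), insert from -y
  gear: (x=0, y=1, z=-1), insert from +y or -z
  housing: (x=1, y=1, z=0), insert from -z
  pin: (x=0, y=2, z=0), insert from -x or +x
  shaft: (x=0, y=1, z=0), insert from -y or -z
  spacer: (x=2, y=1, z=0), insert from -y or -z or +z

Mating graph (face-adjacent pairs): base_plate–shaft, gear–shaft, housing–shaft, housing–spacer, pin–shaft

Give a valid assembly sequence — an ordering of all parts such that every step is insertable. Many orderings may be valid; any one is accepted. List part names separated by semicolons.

1. spacer@(2, 1, 0) [-y clear] — {spacer}
2. housing@(1, 1, 0) [-z clear] — {housing, spacer}
3. shaft@(0, 1, 0) [-y clear] — {housing, shaft, spacer}
4. base_plate@(0, 0, 0) [-y clear] — {base_plate, housing, shaft, spacer}
5. pin@(0, 2, 0) [-x clear] — {base_plate, housing, pin, shaft, spacer}
6. gear@(0, 1, -1) [+y clear] — {base_plate, gear, housing, pin, shaft, spacer}

spacer; housing; shaft; base_plate; pin; gear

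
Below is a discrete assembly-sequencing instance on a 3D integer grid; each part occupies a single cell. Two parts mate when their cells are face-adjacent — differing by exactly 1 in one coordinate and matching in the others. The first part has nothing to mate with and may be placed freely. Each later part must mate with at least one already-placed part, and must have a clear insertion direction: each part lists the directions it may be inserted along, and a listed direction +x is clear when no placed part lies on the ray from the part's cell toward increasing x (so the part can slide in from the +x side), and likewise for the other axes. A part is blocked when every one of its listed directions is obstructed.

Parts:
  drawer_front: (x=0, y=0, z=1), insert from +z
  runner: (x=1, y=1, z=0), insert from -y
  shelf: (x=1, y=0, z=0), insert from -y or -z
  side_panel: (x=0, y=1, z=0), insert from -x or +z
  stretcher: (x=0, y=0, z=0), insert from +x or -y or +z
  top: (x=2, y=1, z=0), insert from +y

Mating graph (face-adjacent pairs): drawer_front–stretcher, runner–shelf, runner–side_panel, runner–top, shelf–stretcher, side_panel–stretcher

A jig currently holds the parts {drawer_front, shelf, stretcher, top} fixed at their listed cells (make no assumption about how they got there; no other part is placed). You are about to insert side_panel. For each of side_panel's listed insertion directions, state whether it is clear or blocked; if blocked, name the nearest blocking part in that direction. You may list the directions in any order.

+z: clear; -x: clear

-x: ray from side_panel(0, 1, 0) has no placed part ⇒ clear
+z: ray from side_panel(0, 1, 0) has no placed part ⇒ clear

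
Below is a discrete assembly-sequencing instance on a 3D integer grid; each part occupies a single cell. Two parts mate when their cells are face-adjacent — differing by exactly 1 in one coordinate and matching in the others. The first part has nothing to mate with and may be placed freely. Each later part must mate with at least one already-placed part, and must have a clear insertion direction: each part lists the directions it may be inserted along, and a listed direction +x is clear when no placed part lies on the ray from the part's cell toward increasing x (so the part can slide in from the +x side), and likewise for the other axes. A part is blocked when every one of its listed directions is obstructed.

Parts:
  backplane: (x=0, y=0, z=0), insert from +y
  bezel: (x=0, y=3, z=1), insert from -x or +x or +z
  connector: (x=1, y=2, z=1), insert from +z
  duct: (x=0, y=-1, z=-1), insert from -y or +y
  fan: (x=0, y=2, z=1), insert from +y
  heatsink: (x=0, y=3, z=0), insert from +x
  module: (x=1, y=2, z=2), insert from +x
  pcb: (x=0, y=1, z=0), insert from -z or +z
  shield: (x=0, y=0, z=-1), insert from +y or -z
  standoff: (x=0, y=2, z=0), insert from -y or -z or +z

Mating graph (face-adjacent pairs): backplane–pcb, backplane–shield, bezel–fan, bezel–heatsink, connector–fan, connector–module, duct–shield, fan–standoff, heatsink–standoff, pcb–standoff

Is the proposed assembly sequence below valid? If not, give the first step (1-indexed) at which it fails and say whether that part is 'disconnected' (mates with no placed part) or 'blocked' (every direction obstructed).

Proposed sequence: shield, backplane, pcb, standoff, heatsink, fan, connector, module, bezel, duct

1. shield@(0, 0, -1) [+y clear] — {shield}
2. backplane@(0, 0, 0) [+y clear] — {backplane, shield}
3. pcb@(0, 1, 0) [-z clear] — {backplane, pcb, shield}
4. standoff@(0, 2, 0) [-z clear] — {backplane, pcb, shield, standoff}
5. heatsink@(0, 3, 0) [+x clear] — {backplane, heatsink, pcb, shield, standoff}
6. fan@(0, 2, 1) [+y clear] — {backplane, fan, heatsink, pcb, shield, standoff}
7. connector@(1, 2, 1) [+z clear] — {backplane, connector, fan, heatsink, pcb, shield, standoff}
8. module@(1, 2, 2) [+x clear] — {backplane, connector, fan, heatsink, module, pcb, shield, standoff}
9. bezel@(0, 3, 1) [-x clear] — {backplane, bezel, connector, fan, heatsink, module, pcb, shield, standoff}
10. duct@(0, -1, -1) [-y clear] — {backplane, bezel, connector, duct, fan, heatsink, module, pcb, shield, standoff}

Valid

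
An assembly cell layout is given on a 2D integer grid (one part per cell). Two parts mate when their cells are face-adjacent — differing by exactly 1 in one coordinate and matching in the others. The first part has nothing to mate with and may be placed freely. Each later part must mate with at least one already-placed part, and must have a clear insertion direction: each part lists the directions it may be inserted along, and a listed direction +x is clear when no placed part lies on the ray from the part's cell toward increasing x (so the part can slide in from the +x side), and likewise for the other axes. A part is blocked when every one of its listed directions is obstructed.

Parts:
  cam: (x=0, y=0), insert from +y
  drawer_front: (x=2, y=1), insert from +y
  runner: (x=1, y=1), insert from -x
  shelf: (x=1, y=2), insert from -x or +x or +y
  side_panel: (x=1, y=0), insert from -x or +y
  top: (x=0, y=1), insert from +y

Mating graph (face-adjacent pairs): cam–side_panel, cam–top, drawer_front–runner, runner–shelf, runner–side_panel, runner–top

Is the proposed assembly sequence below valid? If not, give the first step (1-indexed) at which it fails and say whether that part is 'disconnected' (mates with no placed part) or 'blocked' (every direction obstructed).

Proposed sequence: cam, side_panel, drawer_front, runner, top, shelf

Invalid at step 3 (disconnected)

1. cam@(0, 0) [+y clear] — {cam}
2. side_panel@(1, 0) [+y clear] — {cam, side_panel}
3. drawer_front@(2, 1) — no placed neighbour ⇒ disconnected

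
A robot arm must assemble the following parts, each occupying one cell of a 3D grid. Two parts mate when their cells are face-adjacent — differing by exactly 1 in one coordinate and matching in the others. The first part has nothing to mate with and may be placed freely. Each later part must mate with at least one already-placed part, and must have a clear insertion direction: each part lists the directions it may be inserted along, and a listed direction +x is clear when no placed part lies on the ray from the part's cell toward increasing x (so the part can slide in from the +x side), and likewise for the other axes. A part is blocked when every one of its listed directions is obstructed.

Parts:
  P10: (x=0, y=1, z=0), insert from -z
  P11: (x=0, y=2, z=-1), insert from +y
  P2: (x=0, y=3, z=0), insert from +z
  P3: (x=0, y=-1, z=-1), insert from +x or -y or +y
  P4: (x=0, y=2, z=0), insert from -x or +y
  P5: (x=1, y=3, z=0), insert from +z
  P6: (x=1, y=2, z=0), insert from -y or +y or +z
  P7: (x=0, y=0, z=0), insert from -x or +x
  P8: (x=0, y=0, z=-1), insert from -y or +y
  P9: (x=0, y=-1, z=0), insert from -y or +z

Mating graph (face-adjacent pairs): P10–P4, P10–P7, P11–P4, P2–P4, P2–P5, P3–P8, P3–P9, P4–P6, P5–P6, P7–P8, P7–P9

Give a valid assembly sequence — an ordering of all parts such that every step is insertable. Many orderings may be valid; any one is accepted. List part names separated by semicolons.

P10; P4; P11; P6; P2; P5; P7; P9; P8; P3

1. P10@(0, 1, 0) [-z clear] — {P10}
2. P4@(0, 2, 0) [-x clear] — {P10, P4}
3. P11@(0, 2, -1) [+y clear] — {P10, P11, P4}
4. P6@(1, 2, 0) [-y clear] — {P10, P11, P4, P6}
5. P2@(0, 3, 0) [+z clear] — {P10, P11, P2, P4, P6}
6. P5@(1, 3, 0) [+z clear] — {P10, P11, P2, P4, P5, P6}
7. P7@(0, 0, 0) [-x clear] — {P10, P11, P2, P4, P5, P6, P7}
8. P9@(0, -1, 0) [-y clear] — {P10, P11, P2, P4, P5, P6, P7, P9}
9. P8@(0, 0, -1) [-y clear] — {P10, P11, P2, P4, P5, P6, P7, P8, P9}
10. P3@(0, -1, -1) [+x clear] — {P10, P11, P2, P3, P4, P5, P6, P7, P8, P9}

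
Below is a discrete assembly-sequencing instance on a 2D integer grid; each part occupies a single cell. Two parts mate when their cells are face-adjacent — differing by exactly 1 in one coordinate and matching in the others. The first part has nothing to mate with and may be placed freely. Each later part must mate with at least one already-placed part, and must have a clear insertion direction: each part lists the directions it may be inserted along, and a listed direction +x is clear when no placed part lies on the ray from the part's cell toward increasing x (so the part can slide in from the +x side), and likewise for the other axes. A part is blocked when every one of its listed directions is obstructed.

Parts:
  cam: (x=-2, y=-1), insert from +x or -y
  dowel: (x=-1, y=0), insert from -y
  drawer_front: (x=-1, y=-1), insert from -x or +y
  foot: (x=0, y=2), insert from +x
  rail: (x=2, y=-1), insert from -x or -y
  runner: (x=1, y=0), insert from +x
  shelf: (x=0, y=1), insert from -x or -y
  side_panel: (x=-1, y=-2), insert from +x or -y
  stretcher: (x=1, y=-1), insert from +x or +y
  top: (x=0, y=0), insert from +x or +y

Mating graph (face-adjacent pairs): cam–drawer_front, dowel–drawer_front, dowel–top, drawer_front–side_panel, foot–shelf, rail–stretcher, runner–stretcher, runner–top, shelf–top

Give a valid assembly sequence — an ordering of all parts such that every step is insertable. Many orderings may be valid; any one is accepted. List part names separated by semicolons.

foot; shelf; top; dowel; drawer_front; side_panel; runner; cam; stretcher; rail

1. foot@(0, 2) [+x clear] — {foot}
2. shelf@(0, 1) [-x clear] — {foot, shelf}
3. top@(0, 0) [+x clear] — {foot, shelf, top}
4. dowel@(-1, 0) [-y clear] — {dowel, foot, shelf, top}
5. drawer_front@(-1, -1) [-x clear] — {dowel, drawer_front, foot, shelf, top}
6. side_panel@(-1, -2) [+x clear] — {dowel, drawer_front, foot, shelf, side_panel, top}
7. runner@(1, 0) [+x clear] — {dowel, drawer_front, foot, runner, shelf, side_panel, top}
8. cam@(-2, -1) [-y clear] — {cam, dowel, drawer_front, foot, runner, shelf, side_panel, top}
9. stretcher@(1, -1) [+x clear] — {cam, dowel, drawer_front, foot, runner, shelf, side_panel, stretcher, top}
10. rail@(2, -1) [-y clear] — {cam, dowel, drawer_front, foot, rail, runner, shelf, side_panel, stretcher, top}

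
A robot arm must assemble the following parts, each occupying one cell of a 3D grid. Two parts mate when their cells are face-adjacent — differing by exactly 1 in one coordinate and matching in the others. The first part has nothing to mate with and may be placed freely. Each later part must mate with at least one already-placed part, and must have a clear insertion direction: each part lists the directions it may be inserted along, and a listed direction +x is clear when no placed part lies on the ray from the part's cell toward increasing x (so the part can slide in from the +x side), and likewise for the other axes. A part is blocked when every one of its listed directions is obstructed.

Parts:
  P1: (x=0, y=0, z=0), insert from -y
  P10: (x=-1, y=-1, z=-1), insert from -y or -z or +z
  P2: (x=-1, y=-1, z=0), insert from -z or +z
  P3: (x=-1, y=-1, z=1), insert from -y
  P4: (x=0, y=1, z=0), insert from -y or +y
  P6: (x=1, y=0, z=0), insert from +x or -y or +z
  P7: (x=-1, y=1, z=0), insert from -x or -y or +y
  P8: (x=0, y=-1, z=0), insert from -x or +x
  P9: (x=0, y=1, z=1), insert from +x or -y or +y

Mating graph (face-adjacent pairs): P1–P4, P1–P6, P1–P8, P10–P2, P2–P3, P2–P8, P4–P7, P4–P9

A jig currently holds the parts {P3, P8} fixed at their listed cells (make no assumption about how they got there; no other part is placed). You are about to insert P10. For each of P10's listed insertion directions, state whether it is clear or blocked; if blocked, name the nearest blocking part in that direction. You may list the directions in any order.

+z: blocked by P3; -y: clear; -z: clear

-y: ray from P10(-1, -1, -1) has no placed part ⇒ clear
-z: ray from P10(-1, -1, -1) has no placed part ⇒ clear
+z: nearest on ray is P3@(-1, -1, 1) ⇒ blocked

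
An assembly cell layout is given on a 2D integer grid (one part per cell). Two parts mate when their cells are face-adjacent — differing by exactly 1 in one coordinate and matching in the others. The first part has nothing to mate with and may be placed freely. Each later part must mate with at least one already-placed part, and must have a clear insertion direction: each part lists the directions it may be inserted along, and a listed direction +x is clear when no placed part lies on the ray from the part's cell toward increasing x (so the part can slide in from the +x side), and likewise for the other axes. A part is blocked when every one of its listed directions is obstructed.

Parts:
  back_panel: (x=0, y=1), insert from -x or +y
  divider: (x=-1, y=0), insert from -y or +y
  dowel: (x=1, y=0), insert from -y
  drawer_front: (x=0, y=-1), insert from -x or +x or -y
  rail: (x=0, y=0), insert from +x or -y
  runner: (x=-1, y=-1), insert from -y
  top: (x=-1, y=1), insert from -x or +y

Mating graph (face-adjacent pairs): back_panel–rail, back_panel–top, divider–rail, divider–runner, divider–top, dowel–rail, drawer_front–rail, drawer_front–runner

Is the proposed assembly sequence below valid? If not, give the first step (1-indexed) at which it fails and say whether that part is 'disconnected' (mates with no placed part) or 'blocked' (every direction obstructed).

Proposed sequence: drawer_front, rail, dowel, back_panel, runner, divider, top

1. drawer_front@(0, -1) [-x clear] — {drawer_front}
2. rail@(0, 0) [+x clear] — {drawer_front, rail}
3. dowel@(1, 0) [-y clear] — {dowel, drawer_front, rail}
4. back_panel@(0, 1) [-x clear] — {back_panel, dowel, drawer_front, rail}
5. runner@(-1, -1) [-y clear] — {back_panel, dowel, drawer_front, rail, runner}
6. divider@(-1, 0) [+y clear] — {back_panel, divider, dowel, drawer_front, rail, runner}
7. top@(-1, 1) [-x clear] — {back_panel, divider, dowel, drawer_front, rail, runner, top}

Valid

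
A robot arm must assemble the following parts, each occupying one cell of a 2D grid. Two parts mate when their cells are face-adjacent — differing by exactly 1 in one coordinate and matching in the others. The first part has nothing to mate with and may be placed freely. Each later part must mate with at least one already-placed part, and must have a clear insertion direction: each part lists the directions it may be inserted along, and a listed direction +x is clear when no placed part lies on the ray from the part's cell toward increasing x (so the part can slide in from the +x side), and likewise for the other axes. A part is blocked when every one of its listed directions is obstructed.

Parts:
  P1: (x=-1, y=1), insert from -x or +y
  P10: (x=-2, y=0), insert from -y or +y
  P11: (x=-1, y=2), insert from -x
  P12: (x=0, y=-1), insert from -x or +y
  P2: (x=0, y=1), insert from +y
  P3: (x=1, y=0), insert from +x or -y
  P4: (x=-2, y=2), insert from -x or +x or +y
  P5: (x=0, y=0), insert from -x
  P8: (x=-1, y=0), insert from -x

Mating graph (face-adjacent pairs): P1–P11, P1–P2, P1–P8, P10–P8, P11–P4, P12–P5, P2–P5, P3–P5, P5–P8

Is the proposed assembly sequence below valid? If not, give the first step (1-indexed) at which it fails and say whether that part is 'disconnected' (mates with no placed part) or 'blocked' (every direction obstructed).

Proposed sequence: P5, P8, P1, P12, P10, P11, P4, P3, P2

Valid

1. P5@(0, 0) [-x clear] — {P5}
2. P8@(-1, 0) [-x clear] — {P5, P8}
3. P1@(-1, 1) [-x clear] — {P1, P5, P8}
4. P12@(0, -1) [-x clear] — {P1, P12, P5, P8}
5. P10@(-2, 0) [-y clear] — {P1, P10, P12, P5, P8}
6. P11@(-1, 2) [-x clear] — {P1, P10, P11, P12, P5, P8}
7. P4@(-2, 2) [-x clear] — {P1, P10, P11, P12, P4, P5, P8}
8. P3@(1, 0) [+x clear] — {P1, P10, P11, P12, P3, P4, P5, P8}
9. P2@(0, 1) [+y clear] — {P1, P10, P11, P12, P2, P3, P4, P5, P8}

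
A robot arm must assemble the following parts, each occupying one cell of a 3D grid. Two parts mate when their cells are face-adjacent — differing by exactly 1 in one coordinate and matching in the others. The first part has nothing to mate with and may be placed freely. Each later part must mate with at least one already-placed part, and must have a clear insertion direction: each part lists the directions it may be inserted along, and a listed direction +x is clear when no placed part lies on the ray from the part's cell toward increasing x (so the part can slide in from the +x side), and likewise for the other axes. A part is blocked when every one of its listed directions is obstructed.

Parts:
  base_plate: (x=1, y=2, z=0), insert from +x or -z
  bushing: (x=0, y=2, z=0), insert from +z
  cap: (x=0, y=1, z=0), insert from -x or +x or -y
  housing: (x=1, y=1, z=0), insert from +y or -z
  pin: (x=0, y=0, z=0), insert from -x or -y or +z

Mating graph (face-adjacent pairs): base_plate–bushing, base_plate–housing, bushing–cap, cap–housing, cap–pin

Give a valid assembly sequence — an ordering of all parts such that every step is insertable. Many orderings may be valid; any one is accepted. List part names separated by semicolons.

pin; cap; housing; base_plate; bushing

1. pin@(0, 0, 0) [-x clear] — {pin}
2. cap@(0, 1, 0) [-x clear] — {cap, pin}
3. housing@(1, 1, 0) [+y clear] — {cap, housing, pin}
4. base_plate@(1, 2, 0) [+x clear] — {base_plate, cap, housing, pin}
5. bushing@(0, 2, 0) [+z clear] — {base_plate, bushing, cap, housing, pin}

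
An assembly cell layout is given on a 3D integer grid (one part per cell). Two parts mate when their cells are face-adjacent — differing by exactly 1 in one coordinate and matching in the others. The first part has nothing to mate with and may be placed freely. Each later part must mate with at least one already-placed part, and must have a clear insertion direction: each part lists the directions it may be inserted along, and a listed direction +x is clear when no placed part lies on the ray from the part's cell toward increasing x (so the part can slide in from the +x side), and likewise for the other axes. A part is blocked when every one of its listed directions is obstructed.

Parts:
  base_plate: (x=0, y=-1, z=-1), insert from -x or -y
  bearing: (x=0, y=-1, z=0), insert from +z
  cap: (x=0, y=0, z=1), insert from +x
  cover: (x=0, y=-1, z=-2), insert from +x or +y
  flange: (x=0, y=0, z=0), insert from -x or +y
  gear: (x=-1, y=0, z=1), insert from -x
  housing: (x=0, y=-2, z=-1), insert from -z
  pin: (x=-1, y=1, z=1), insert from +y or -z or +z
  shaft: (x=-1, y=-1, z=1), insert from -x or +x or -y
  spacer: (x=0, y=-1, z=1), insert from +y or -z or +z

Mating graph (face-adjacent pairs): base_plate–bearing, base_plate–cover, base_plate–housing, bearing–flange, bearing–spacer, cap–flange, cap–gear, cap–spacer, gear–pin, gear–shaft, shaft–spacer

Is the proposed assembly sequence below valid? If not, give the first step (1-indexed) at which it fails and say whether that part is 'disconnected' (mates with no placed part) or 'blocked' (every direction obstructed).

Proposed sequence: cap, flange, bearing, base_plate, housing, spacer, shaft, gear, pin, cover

Valid

1. cap@(0, 0, 1) [+x clear] — {cap}
2. flange@(0, 0, 0) [-x clear] — {cap, flange}
3. bearing@(0, -1, 0) [+z clear] — {bearing, cap, flange}
4. base_plate@(0, -1, -1) [-x clear] — {base_plate, bearing, cap, flange}
5. housing@(0, -2, -1) [-z clear] — {base_plate, bearing, cap, flange, housing}
6. spacer@(0, -1, 1) [+z clear] — {base_plate, bearing, cap, flange, housing, spacer}
7. shaft@(-1, -1, 1) [-x clear] — {base_plate, bearing, cap, flange, housing, shaft, spacer}
8. gear@(-1, 0, 1) [-x clear] — {base_plate, bearing, cap, flange, gear, housing, shaft, spacer}
9. pin@(-1, 1, 1) [+y clear] — {base_plate, bearing, cap, flange, gear, housing, pin, shaft, spacer}
10. cover@(0, -1, -2) [+x clear] — {base_plate, bearing, cap, cover, flange, gear, housing, pin, shaft, spacer}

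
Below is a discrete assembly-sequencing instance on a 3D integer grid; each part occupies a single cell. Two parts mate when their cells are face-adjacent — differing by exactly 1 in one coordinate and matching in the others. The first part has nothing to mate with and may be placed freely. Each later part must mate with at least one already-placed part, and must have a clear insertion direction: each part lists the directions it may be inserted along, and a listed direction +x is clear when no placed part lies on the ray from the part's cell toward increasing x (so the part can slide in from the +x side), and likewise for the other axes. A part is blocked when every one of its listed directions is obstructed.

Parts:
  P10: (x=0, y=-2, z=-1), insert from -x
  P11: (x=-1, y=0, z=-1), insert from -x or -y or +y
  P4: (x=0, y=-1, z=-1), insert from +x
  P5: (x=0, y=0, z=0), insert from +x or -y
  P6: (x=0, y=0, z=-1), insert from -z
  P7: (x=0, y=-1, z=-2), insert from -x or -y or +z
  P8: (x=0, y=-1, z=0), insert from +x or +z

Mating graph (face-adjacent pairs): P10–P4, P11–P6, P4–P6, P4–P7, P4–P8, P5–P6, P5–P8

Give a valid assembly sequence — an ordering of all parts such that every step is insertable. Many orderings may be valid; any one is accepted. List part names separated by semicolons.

P5; P6; P11; P4; P10; P8; P7

1. P5@(0, 0, 0) [+x clear] — {P5}
2. P6@(0, 0, -1) [-z clear] — {P5, P6}
3. P11@(-1, 0, -1) [-x clear] — {P11, P5, P6}
4. P4@(0, -1, -1) [+x clear] — {P11, P4, P5, P6}
5. P10@(0, -2, -1) [-x clear] — {P10, P11, P4, P5, P6}
6. P8@(0, -1, 0) [+x clear] — {P10, P11, P4, P5, P6, P8}
7. P7@(0, -1, -2) [-x clear] — {P10, P11, P4, P5, P6, P7, P8}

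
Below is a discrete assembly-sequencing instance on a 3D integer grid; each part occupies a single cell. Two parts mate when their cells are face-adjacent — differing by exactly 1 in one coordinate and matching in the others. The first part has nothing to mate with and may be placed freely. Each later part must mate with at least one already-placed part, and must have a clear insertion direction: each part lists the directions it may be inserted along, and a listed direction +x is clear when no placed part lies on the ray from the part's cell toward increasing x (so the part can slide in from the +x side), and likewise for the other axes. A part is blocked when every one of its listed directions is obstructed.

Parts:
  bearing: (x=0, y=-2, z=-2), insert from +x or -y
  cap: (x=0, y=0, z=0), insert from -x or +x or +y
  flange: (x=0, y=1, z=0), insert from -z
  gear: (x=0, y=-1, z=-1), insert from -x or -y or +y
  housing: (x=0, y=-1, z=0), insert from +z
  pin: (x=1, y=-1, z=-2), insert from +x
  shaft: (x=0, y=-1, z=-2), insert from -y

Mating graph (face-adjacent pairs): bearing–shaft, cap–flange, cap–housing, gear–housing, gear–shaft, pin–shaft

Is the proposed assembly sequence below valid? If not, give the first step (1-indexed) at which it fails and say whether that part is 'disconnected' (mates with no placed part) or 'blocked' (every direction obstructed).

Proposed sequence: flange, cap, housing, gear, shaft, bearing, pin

Valid

1. flange@(0, 1, 0) [-z clear] — {flange}
2. cap@(0, 0, 0) [-x clear] — {cap, flange}
3. housing@(0, -1, 0) [+z clear] — {cap, flange, housing}
4. gear@(0, -1, -1) [-x clear] — {cap, flange, gear, housing}
5. shaft@(0, -1, -2) [-y clear] — {cap, flange, gear, housing, shaft}
6. bearing@(0, -2, -2) [+x clear] — {bearing, cap, flange, gear, housing, shaft}
7. pin@(1, -1, -2) [+x clear] — {bearing, cap, flange, gear, housing, pin, shaft}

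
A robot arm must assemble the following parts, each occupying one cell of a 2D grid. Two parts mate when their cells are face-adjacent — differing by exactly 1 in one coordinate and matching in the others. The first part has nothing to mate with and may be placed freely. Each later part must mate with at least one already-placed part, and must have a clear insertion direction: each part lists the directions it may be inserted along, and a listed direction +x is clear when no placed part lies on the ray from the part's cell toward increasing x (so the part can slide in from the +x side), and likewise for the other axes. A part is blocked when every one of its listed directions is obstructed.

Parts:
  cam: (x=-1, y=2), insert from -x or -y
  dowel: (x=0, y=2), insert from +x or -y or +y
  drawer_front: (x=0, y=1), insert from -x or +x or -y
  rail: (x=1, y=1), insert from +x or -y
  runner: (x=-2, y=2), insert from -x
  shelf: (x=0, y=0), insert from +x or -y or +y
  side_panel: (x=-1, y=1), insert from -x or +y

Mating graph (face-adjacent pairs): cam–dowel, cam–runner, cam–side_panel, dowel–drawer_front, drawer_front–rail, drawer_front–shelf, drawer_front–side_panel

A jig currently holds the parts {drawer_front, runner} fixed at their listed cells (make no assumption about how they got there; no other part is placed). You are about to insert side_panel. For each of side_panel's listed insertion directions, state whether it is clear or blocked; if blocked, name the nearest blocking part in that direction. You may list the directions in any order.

+y: clear; -x: clear

-x: ray from side_panel(-1, 1) has no placed part ⇒ clear
+y: ray from side_panel(-1, 1) has no placed part ⇒ clear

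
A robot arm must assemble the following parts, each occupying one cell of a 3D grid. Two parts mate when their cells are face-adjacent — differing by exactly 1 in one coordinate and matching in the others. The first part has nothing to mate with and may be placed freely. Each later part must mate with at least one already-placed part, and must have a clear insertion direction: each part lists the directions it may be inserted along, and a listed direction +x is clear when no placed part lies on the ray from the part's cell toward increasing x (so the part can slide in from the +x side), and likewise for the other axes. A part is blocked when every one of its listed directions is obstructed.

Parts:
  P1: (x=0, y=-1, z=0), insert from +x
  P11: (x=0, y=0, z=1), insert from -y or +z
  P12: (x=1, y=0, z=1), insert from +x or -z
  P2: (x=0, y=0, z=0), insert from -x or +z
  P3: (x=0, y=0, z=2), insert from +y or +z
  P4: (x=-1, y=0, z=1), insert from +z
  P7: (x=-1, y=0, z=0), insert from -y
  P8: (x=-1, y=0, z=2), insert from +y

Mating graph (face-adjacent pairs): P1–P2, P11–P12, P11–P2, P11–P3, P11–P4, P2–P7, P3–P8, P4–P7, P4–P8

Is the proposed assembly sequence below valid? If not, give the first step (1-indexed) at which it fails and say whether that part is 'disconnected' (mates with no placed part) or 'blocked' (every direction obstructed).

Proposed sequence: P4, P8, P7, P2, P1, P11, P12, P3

Valid

1. P4@(-1, 0, 1) [+z clear] — {P4}
2. P8@(-1, 0, 2) [+y clear] — {P4, P8}
3. P7@(-1, 0, 0) [-y clear] — {P4, P7, P8}
4. P2@(0, 0, 0) [+z clear] — {P2, P4, P7, P8}
5. P1@(0, -1, 0) [+x clear] — {P1, P2, P4, P7, P8}
6. P11@(0, 0, 1) [-y clear] — {P1, P11, P2, P4, P7, P8}
7. P12@(1, 0, 1) [+x clear] — {P1, P11, P12, P2, P4, P7, P8}
8. P3@(0, 0, 2) [+y clear] — {P1, P11, P12, P2, P3, P4, P7, P8}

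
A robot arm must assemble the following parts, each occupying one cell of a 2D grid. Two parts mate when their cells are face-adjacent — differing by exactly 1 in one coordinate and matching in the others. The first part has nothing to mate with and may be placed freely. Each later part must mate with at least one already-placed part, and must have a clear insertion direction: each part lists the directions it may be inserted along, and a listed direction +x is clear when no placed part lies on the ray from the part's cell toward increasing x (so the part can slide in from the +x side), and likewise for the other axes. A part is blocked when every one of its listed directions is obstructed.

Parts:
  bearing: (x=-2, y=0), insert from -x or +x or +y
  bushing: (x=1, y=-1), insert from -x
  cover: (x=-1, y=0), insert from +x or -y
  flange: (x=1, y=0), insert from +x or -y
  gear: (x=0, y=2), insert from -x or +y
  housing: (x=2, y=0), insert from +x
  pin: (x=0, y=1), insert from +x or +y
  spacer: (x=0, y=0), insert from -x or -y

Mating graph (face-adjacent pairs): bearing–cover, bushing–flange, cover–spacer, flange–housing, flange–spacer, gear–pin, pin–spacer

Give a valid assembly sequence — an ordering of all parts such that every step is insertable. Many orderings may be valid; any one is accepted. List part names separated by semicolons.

1. bearing@(-2, 0) [-x clear] — {bearing}
2. cover@(-1, 0) [+x clear] — {bearing, cover}
3. spacer@(0, 0) [-y clear] — {bearing, cover, spacer}
4. flange@(1, 0) [+x clear] — {bearing, cover, flange, spacer}
5. housing@(2, 0) [+x clear] — {bearing, cover, flange, housing, spacer}
6. bushing@(1, -1) [-x clear] — {bearing, bushing, cover, flange, housing, spacer}
7. pin@(0, 1) [+x clear] — {bearing, bushing, cover, flange, housing, pin, spacer}
8. gear@(0, 2) [-x clear] — {bearing, bushing, cover, flange, gear, housing, pin, spacer}

bearing; cover; spacer; flange; housing; bushing; pin; gear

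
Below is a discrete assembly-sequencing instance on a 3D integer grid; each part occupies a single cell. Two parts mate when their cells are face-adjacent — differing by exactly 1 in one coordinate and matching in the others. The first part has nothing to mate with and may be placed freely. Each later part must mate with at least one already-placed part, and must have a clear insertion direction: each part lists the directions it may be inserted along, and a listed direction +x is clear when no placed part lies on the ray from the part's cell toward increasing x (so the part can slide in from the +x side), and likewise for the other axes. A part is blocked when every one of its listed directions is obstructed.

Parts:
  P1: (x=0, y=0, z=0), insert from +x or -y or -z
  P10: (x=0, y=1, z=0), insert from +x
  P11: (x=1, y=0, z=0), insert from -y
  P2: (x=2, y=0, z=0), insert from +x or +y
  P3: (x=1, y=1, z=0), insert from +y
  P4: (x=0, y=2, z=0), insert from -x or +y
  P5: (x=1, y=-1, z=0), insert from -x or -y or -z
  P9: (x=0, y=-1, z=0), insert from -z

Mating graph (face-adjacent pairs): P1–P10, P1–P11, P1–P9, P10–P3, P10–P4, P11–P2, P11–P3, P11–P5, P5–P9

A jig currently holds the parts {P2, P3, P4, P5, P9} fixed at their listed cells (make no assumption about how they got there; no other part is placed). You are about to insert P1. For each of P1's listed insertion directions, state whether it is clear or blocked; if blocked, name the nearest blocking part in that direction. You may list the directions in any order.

+x: nearest on ray is P2@(2, 0, 0) ⇒ blocked
-y: nearest on ray is P9@(0, -1, 0) ⇒ blocked
-z: ray from P1(0, 0, 0) has no placed part ⇒ clear

+x: blocked by P2; -y: blocked by P9; -z: clear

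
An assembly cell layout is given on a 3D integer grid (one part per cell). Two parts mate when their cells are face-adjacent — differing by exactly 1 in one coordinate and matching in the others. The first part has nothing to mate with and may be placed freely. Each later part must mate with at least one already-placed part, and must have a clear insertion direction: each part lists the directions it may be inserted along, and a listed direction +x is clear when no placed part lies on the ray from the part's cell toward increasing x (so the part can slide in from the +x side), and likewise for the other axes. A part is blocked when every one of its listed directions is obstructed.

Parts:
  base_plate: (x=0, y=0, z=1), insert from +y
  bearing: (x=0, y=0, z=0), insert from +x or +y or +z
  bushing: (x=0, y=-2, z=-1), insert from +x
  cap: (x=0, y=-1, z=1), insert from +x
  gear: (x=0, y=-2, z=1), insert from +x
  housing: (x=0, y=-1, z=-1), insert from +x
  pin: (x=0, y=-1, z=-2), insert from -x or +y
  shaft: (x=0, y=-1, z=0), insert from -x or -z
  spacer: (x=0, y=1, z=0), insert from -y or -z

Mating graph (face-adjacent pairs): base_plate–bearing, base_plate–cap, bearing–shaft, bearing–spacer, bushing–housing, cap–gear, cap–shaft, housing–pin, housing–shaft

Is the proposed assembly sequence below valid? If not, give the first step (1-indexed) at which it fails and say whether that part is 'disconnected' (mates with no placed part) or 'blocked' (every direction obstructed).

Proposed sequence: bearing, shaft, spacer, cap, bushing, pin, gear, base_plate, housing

Invalid at step 5 (disconnected)

1. bearing@(0, 0, 0) [+x clear] — {bearing}
2. shaft@(0, -1, 0) [-x clear] — {bearing, shaft}
3. spacer@(0, 1, 0) [-z clear] — {bearing, shaft, spacer}
4. cap@(0, -1, 1) [+x clear] — {bearing, cap, shaft, spacer}
5. bushing@(0, -2, -1) — no placed neighbour ⇒ disconnected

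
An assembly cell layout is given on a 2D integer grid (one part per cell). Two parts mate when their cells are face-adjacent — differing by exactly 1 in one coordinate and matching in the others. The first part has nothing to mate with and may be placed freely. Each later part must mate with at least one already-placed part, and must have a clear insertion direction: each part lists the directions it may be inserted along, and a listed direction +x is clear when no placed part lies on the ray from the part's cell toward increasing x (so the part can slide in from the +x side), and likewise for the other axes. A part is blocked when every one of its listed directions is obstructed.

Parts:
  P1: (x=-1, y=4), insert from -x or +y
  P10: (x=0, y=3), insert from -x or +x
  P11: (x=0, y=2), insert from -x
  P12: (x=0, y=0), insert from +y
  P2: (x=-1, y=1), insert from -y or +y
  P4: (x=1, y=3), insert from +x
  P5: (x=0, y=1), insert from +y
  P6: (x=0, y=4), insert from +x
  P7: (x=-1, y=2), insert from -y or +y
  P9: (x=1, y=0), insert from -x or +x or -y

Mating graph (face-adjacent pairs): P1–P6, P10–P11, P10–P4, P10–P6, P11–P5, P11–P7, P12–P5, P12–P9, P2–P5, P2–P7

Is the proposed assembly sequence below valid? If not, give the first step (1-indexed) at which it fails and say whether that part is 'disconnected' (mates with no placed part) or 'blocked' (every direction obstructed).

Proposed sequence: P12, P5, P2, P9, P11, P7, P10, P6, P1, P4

1. P12@(0, 0) [+y clear] — {P12}
2. P5@(0, 1) [+y clear] — {P12, P5}
3. P2@(-1, 1) [-y clear] — {P12, P2, P5}
4. P9@(1, 0) [+x clear] — {P12, P2, P5, P9}
5. P11@(0, 2) [-x clear] — {P11, P12, P2, P5, P9}
6. P7@(-1, 2) [+y clear] — {P11, P12, P2, P5, P7, P9}
7. P10@(0, 3) [-x clear] — {P10, P11, P12, P2, P5, P7, P9}
8. P6@(0, 4) [+x clear] — {P10, P11, P12, P2, P5, P6, P7, P9}
9. P1@(-1, 4) [-x clear] — {P1, P10, P11, P12, P2, P5, P6, P7, P9}
10. P4@(1, 3) [+x clear] — {P1, P10, P11, P12, P2, P4, P5, P6, P7, P9}

Valid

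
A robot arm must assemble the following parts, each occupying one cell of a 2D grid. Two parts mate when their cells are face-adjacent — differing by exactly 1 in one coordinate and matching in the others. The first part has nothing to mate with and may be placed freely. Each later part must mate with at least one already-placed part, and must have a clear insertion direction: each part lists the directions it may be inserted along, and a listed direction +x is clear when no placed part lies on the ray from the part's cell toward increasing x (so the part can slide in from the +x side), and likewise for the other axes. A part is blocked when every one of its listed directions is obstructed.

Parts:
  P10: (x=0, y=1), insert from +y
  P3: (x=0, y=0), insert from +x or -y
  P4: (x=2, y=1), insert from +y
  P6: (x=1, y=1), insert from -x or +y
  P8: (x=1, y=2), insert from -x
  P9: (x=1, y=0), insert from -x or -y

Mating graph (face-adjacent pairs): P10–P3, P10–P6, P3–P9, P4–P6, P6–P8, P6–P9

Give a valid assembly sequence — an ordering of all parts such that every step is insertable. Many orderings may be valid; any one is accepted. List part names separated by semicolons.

1. P10@(0, 1) [+y clear] — {P10}
2. P6@(1, 1) [+y clear] — {P10, P6}
3. P4@(2, 1) [+y clear] — {P10, P4, P6}
4. P9@(1, 0) [-x clear] — {P10, P4, P6, P9}
5. P3@(0, 0) [-y clear] — {P10, P3, P4, P6, P9}
6. P8@(1, 2) [-x clear] — {P10, P3, P4, P6, P8, P9}

P10; P6; P4; P9; P3; P8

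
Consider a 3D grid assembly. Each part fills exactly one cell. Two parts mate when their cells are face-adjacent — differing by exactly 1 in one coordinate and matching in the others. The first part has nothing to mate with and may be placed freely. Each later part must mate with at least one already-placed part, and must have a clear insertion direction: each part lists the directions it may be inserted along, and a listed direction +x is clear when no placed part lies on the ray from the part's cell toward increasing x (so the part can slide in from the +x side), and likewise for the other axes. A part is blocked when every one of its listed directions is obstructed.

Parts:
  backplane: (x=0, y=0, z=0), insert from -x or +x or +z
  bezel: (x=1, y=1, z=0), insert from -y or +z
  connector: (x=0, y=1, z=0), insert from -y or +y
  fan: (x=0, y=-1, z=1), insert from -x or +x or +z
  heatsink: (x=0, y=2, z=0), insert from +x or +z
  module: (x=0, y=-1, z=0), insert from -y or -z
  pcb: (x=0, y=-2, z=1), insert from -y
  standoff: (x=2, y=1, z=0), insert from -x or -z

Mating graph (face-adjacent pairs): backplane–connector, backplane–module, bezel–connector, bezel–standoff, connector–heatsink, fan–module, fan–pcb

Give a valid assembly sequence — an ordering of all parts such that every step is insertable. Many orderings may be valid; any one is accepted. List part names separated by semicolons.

fan; module; backplane; connector; bezel; pcb; heatsink; standoff

1. fan@(0, -1, 1) [-x clear] — {fan}
2. module@(0, -1, 0) [-y clear] — {fan, module}
3. backplane@(0, 0, 0) [-x clear] — {backplane, fan, module}
4. connector@(0, 1, 0) [+y clear] — {backplane, connector, fan, module}
5. bezel@(1, 1, 0) [-y clear] — {backplane, bezel, connector, fan, module}
6. pcb@(0, -2, 1) [-y clear] — {backplane, bezel, connector, fan, module, pcb}
7. heatsink@(0, 2, 0) [+x clear] — {backplane, bezel, connector, fan, heatsink, module, pcb}
8. standoff@(2, 1, 0) [-z clear] — {backplane, bezel, connector, fan, heatsink, module, pcb, standoff}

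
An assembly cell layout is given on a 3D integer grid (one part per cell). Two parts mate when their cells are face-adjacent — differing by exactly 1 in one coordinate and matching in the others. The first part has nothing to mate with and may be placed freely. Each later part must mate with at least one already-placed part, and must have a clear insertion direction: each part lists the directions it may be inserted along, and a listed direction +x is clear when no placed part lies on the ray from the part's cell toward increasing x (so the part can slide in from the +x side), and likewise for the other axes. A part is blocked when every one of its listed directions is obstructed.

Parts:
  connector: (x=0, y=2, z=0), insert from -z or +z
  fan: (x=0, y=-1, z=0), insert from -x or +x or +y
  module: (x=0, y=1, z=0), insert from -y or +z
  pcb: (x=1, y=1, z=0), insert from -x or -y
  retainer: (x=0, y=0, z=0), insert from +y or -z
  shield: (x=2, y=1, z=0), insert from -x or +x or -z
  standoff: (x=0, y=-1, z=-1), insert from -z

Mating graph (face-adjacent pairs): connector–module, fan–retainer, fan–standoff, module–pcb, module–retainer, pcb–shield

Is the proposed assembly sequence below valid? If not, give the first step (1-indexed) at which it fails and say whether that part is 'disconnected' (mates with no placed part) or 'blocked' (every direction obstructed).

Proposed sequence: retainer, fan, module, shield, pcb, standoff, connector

Invalid at step 4 (disconnected)

1. retainer@(0, 0, 0) [+y clear] — {retainer}
2. fan@(0, -1, 0) [-x clear] — {fan, retainer}
3. module@(0, 1, 0) [+z clear] — {fan, module, retainer}
4. shield@(2, 1, 0) — no placed neighbour ⇒ disconnected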